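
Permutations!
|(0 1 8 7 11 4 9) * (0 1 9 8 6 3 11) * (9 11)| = |(0 11 4 8 7)(1 6 3 9)| = 20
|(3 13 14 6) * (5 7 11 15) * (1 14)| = 20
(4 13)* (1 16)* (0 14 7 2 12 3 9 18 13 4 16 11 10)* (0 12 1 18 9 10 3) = [14, 11, 1, 10, 4, 5, 6, 2, 8, 9, 12, 3, 0, 16, 7, 15, 18, 17, 13] = (0 14 7 2 1 11 3 10 12)(13 16 18)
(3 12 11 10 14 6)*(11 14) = (3 12 14 6)(10 11) = [0, 1, 2, 12, 4, 5, 3, 7, 8, 9, 11, 10, 14, 13, 6]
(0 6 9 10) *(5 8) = (0 6 9 10)(5 8) = [6, 1, 2, 3, 4, 8, 9, 7, 5, 10, 0]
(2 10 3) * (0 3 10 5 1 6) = (10)(0 3 2 5 1 6) = [3, 6, 5, 2, 4, 1, 0, 7, 8, 9, 10]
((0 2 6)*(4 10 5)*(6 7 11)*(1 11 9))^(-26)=(0 7 1 6 2 9 11)(4 10 5)=[7, 6, 9, 3, 10, 4, 2, 1, 8, 11, 5, 0]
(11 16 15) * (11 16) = (15 16) = [0, 1, 2, 3, 4, 5, 6, 7, 8, 9, 10, 11, 12, 13, 14, 16, 15]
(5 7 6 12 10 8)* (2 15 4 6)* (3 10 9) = (2 15 4 6 12 9 3 10 8 5 7) = [0, 1, 15, 10, 6, 7, 12, 2, 5, 3, 8, 11, 9, 13, 14, 4]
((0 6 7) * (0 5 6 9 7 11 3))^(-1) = (0 3 11 6 5 7 9) = [3, 1, 2, 11, 4, 7, 5, 9, 8, 0, 10, 6]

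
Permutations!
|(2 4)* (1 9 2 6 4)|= 6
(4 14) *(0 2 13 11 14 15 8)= (0 2 13 11 14 4 15 8)= [2, 1, 13, 3, 15, 5, 6, 7, 0, 9, 10, 14, 12, 11, 4, 8]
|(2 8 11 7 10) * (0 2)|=|(0 2 8 11 7 10)|=6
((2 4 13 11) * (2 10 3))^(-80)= [0, 1, 10, 11, 3, 5, 6, 7, 8, 9, 13, 4, 12, 2]= (2 10 13)(3 11 4)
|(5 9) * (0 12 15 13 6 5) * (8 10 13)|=|(0 12 15 8 10 13 6 5 9)|=9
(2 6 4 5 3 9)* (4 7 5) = (2 6 7 5 3 9) = [0, 1, 6, 9, 4, 3, 7, 5, 8, 2]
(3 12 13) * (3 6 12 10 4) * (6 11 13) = (3 10 4)(6 12)(11 13) = [0, 1, 2, 10, 3, 5, 12, 7, 8, 9, 4, 13, 6, 11]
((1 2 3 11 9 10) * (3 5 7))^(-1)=(1 10 9 11 3 7 5 2)=[0, 10, 1, 7, 4, 2, 6, 5, 8, 11, 9, 3]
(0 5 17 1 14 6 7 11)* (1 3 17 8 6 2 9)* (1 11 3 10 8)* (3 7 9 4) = (0 5 1 14 2 4 3 17 10 8 6 9 11) = [5, 14, 4, 17, 3, 1, 9, 7, 6, 11, 8, 0, 12, 13, 2, 15, 16, 10]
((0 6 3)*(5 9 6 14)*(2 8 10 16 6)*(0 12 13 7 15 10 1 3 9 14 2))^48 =(0 10 12 2 16 13 8 6 7 1 9 15 3) =[10, 9, 16, 0, 4, 5, 7, 1, 6, 15, 12, 11, 2, 8, 14, 3, 13]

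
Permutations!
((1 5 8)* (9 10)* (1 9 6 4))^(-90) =(1 5 8 9 10 6 4) =[0, 5, 2, 3, 1, 8, 4, 7, 9, 10, 6]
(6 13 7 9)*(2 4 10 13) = [0, 1, 4, 3, 10, 5, 2, 9, 8, 6, 13, 11, 12, 7] = (2 4 10 13 7 9 6)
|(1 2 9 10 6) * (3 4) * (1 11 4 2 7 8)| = |(1 7 8)(2 9 10 6 11 4 3)| = 21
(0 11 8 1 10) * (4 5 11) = [4, 10, 2, 3, 5, 11, 6, 7, 1, 9, 0, 8] = (0 4 5 11 8 1 10)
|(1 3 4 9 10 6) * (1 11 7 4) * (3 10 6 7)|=|(1 10 7 4 9 6 11 3)|=8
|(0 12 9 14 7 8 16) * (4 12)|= |(0 4 12 9 14 7 8 16)|= 8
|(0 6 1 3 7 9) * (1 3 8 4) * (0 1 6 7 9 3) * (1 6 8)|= |(0 7 3 9 6)(4 8)|= 10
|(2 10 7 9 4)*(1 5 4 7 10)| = |(10)(1 5 4 2)(7 9)| = 4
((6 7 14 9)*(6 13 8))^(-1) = (6 8 13 9 14 7) = [0, 1, 2, 3, 4, 5, 8, 6, 13, 14, 10, 11, 12, 9, 7]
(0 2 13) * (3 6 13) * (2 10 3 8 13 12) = (0 10 3 6 12 2 8 13) = [10, 1, 8, 6, 4, 5, 12, 7, 13, 9, 3, 11, 2, 0]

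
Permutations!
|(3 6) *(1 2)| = |(1 2)(3 6)| = 2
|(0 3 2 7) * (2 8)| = 5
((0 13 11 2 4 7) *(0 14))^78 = (0 13 11 2 4 7 14) = [13, 1, 4, 3, 7, 5, 6, 14, 8, 9, 10, 2, 12, 11, 0]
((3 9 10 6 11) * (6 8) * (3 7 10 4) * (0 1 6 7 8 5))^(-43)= (0 7 6 5 8 1 10 11)(3 4 9)= [7, 10, 2, 4, 9, 8, 5, 6, 1, 3, 11, 0]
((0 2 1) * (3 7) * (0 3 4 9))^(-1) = (0 9 4 7 3 1 2) = [9, 2, 0, 1, 7, 5, 6, 3, 8, 4]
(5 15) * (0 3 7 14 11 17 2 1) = (0 3 7 14 11 17 2 1)(5 15) = [3, 0, 1, 7, 4, 15, 6, 14, 8, 9, 10, 17, 12, 13, 11, 5, 16, 2]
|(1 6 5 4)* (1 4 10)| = |(1 6 5 10)| = 4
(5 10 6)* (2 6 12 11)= (2 6 5 10 12 11)= [0, 1, 6, 3, 4, 10, 5, 7, 8, 9, 12, 2, 11]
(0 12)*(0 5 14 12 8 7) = (0 8 7)(5 14 12) = [8, 1, 2, 3, 4, 14, 6, 0, 7, 9, 10, 11, 5, 13, 12]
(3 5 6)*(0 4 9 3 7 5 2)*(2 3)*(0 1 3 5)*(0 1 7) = (0 4 9 2 7 1 3 5 6) = [4, 3, 7, 5, 9, 6, 0, 1, 8, 2]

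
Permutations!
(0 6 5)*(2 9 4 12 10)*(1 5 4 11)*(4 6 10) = (0 10 2 9 11 1 5)(4 12) = [10, 5, 9, 3, 12, 0, 6, 7, 8, 11, 2, 1, 4]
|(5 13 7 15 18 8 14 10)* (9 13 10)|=|(5 10)(7 15 18 8 14 9 13)|=14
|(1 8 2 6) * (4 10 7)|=|(1 8 2 6)(4 10 7)|=12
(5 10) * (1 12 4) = (1 12 4)(5 10) = [0, 12, 2, 3, 1, 10, 6, 7, 8, 9, 5, 11, 4]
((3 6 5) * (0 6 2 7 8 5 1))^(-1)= (0 1 6)(2 3 5 8 7)= [1, 6, 3, 5, 4, 8, 0, 2, 7]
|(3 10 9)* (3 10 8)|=|(3 8)(9 10)|=2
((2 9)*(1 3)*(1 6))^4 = (9)(1 3 6) = [0, 3, 2, 6, 4, 5, 1, 7, 8, 9]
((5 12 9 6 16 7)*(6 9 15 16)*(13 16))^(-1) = (5 7 16 13 15 12) = [0, 1, 2, 3, 4, 7, 6, 16, 8, 9, 10, 11, 5, 15, 14, 12, 13]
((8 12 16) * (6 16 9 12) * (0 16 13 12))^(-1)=(0 9 12 13 6 8 16)=[9, 1, 2, 3, 4, 5, 8, 7, 16, 12, 10, 11, 13, 6, 14, 15, 0]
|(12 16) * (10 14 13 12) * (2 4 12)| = 7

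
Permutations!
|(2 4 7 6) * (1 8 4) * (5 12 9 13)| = 12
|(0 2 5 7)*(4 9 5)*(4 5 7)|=|(0 2 5 4 9 7)|=6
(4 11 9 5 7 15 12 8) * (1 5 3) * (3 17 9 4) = (1 5 7 15 12 8 3)(4 11)(9 17) = [0, 5, 2, 1, 11, 7, 6, 15, 3, 17, 10, 4, 8, 13, 14, 12, 16, 9]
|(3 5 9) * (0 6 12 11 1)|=|(0 6 12 11 1)(3 5 9)|=15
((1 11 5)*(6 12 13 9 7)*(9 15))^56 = (1 5 11)(6 13 9)(7 12 15) = [0, 5, 2, 3, 4, 11, 13, 12, 8, 6, 10, 1, 15, 9, 14, 7]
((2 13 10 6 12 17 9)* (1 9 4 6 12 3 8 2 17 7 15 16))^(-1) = (1 16 15 7 12 10 13 2 8 3 6 4 17 9) = [0, 16, 8, 6, 17, 5, 4, 12, 3, 1, 13, 11, 10, 2, 14, 7, 15, 9]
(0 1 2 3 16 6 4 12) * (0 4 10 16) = (0 1 2 3)(4 12)(6 10 16) = [1, 2, 3, 0, 12, 5, 10, 7, 8, 9, 16, 11, 4, 13, 14, 15, 6]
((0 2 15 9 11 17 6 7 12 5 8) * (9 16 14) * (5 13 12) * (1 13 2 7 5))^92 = (0 1 12 15 14 11 6 8 7 13 2 16 9 17 5) = [1, 12, 16, 3, 4, 0, 8, 13, 7, 17, 10, 6, 15, 2, 11, 14, 9, 5]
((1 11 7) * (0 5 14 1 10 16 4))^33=(0 10 1)(4 7 14)(5 16 11)=[10, 0, 2, 3, 7, 16, 6, 14, 8, 9, 1, 5, 12, 13, 4, 15, 11]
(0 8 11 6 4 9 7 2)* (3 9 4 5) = (0 8 11 6 5 3 9 7 2) = [8, 1, 0, 9, 4, 3, 5, 2, 11, 7, 10, 6]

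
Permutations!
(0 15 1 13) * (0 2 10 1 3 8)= (0 15 3 8)(1 13 2 10)= [15, 13, 10, 8, 4, 5, 6, 7, 0, 9, 1, 11, 12, 2, 14, 3]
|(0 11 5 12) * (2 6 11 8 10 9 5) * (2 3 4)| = 30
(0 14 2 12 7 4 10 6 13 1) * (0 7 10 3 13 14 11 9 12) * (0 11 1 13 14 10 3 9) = (0 1 7 4 9 12 3 14 2 11)(6 10) = [1, 7, 11, 14, 9, 5, 10, 4, 8, 12, 6, 0, 3, 13, 2]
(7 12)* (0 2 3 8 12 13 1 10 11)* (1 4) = (0 2 3 8 12 7 13 4 1 10 11) = [2, 10, 3, 8, 1, 5, 6, 13, 12, 9, 11, 0, 7, 4]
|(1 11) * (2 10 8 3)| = |(1 11)(2 10 8 3)| = 4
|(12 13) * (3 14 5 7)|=4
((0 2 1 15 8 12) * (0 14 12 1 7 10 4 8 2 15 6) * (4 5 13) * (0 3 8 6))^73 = (0 15 2 7 10 5 13 4 6 3 8 1)(12 14) = [15, 0, 7, 8, 6, 13, 3, 10, 1, 9, 5, 11, 14, 4, 12, 2]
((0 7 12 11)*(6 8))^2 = [12, 1, 2, 3, 4, 5, 6, 11, 8, 9, 10, 7, 0] = (0 12)(7 11)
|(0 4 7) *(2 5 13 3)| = 12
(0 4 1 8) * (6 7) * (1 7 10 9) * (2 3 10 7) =[4, 8, 3, 10, 2, 5, 7, 6, 0, 1, 9] =(0 4 2 3 10 9 1 8)(6 7)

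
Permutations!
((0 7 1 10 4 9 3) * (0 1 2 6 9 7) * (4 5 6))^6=(10)=[0, 1, 2, 3, 4, 5, 6, 7, 8, 9, 10]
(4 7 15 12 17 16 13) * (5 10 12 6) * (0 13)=(0 13 4 7 15 6 5 10 12 17 16)=[13, 1, 2, 3, 7, 10, 5, 15, 8, 9, 12, 11, 17, 4, 14, 6, 0, 16]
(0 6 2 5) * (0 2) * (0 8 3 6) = (2 5)(3 6 8) = [0, 1, 5, 6, 4, 2, 8, 7, 3]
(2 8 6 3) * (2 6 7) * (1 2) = (1 2 8 7)(3 6) = [0, 2, 8, 6, 4, 5, 3, 1, 7]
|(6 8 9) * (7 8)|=4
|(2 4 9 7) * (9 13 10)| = |(2 4 13 10 9 7)| = 6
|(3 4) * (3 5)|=3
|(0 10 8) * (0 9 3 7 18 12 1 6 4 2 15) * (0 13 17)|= |(0 10 8 9 3 7 18 12 1 6 4 2 15 13 17)|= 15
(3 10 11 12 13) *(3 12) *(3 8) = (3 10 11 8)(12 13) = [0, 1, 2, 10, 4, 5, 6, 7, 3, 9, 11, 8, 13, 12]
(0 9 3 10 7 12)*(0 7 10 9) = [0, 1, 2, 9, 4, 5, 6, 12, 8, 3, 10, 11, 7] = (3 9)(7 12)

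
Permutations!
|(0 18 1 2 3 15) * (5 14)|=6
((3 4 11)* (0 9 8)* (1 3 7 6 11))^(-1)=[8, 4, 2, 1, 3, 5, 7, 11, 9, 0, 10, 6]=(0 8 9)(1 4 3)(6 7 11)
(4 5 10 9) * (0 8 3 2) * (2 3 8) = [2, 1, 0, 3, 5, 10, 6, 7, 8, 4, 9] = (0 2)(4 5 10 9)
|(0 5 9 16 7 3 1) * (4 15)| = 14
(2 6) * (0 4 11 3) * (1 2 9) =(0 4 11 3)(1 2 6 9) =[4, 2, 6, 0, 11, 5, 9, 7, 8, 1, 10, 3]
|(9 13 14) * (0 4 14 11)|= |(0 4 14 9 13 11)|= 6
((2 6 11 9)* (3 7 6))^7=(2 3 7 6 11 9)=[0, 1, 3, 7, 4, 5, 11, 6, 8, 2, 10, 9]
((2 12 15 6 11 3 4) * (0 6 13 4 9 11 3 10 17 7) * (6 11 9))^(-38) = (0 10 7 11 17)(2 15 4 12 13) = [10, 1, 15, 3, 12, 5, 6, 11, 8, 9, 7, 17, 13, 2, 14, 4, 16, 0]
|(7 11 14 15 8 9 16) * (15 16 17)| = |(7 11 14 16)(8 9 17 15)| = 4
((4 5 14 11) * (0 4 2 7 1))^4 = [11, 14, 4, 3, 2, 7, 6, 5, 8, 9, 10, 0, 12, 13, 1] = (0 11)(1 14)(2 4)(5 7)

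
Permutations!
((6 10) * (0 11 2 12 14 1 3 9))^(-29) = (0 12 3 11 14 9 2 1)(6 10) = [12, 0, 1, 11, 4, 5, 10, 7, 8, 2, 6, 14, 3, 13, 9]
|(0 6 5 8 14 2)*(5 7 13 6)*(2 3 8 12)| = |(0 5 12 2)(3 8 14)(6 7 13)| = 12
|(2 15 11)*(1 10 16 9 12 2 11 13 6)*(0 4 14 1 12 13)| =|(0 4 14 1 10 16 9 13 6 12 2 15)| =12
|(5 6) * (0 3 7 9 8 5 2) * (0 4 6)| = 6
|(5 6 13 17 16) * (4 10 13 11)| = 8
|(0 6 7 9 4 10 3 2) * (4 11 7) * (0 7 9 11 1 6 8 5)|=|(0 8 5)(1 6 4 10 3 2 7 11 9)|=9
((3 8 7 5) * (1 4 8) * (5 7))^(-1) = (1 3 5 8 4) = [0, 3, 2, 5, 1, 8, 6, 7, 4]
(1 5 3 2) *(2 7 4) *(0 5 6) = (0 5 3 7 4 2 1 6) = [5, 6, 1, 7, 2, 3, 0, 4]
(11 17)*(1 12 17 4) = [0, 12, 2, 3, 1, 5, 6, 7, 8, 9, 10, 4, 17, 13, 14, 15, 16, 11] = (1 12 17 11 4)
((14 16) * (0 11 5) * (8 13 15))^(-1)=(0 5 11)(8 15 13)(14 16)=[5, 1, 2, 3, 4, 11, 6, 7, 15, 9, 10, 0, 12, 8, 16, 13, 14]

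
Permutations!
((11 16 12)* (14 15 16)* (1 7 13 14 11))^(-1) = (1 12 16 15 14 13 7) = [0, 12, 2, 3, 4, 5, 6, 1, 8, 9, 10, 11, 16, 7, 13, 14, 15]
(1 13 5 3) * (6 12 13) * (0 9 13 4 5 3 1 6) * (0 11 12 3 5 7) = (0 9 13 5 1 11 12 4 7)(3 6) = [9, 11, 2, 6, 7, 1, 3, 0, 8, 13, 10, 12, 4, 5]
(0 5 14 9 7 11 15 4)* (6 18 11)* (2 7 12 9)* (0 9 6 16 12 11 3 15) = (0 5 14 2 7 16 12 6 18 3 15 4 9 11) = [5, 1, 7, 15, 9, 14, 18, 16, 8, 11, 10, 0, 6, 13, 2, 4, 12, 17, 3]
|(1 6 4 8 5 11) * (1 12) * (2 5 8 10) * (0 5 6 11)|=12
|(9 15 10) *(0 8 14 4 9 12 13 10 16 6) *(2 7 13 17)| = 24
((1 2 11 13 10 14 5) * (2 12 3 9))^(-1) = [0, 5, 9, 12, 4, 14, 6, 7, 8, 3, 13, 2, 1, 11, 10] = (1 5 14 10 13 11 2 9 3 12)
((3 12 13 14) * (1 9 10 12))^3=(1 12 3 10 14 9 13)=[0, 12, 2, 10, 4, 5, 6, 7, 8, 13, 14, 11, 3, 1, 9]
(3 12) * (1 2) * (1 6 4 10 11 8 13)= (1 2 6 4 10 11 8 13)(3 12)= [0, 2, 6, 12, 10, 5, 4, 7, 13, 9, 11, 8, 3, 1]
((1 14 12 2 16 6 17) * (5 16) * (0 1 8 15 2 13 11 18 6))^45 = (0 12 18 8 5 1 13 6 15 16 14 11 17 2) = [12, 13, 0, 3, 4, 1, 15, 7, 5, 9, 10, 17, 18, 6, 11, 16, 14, 2, 8]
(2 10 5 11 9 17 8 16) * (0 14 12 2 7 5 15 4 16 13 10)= (0 14 12 2)(4 16 7 5 11 9 17 8 13 10 15)= [14, 1, 0, 3, 16, 11, 6, 5, 13, 17, 15, 9, 2, 10, 12, 4, 7, 8]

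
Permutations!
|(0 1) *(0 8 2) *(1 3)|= |(0 3 1 8 2)|= 5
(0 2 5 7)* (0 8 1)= (0 2 5 7 8 1)= [2, 0, 5, 3, 4, 7, 6, 8, 1]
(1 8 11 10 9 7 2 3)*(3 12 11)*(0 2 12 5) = (0 2 5)(1 8 3)(7 12 11 10 9) = [2, 8, 5, 1, 4, 0, 6, 12, 3, 7, 9, 10, 11]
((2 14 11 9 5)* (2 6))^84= (14)= [0, 1, 2, 3, 4, 5, 6, 7, 8, 9, 10, 11, 12, 13, 14]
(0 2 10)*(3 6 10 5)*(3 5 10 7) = (0 2 10)(3 6 7) = [2, 1, 10, 6, 4, 5, 7, 3, 8, 9, 0]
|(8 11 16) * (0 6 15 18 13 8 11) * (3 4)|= 6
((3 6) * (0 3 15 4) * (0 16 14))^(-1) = (0 14 16 4 15 6 3) = [14, 1, 2, 0, 15, 5, 3, 7, 8, 9, 10, 11, 12, 13, 16, 6, 4]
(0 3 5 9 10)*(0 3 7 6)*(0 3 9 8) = (0 7 6 3 5 8)(9 10) = [7, 1, 2, 5, 4, 8, 3, 6, 0, 10, 9]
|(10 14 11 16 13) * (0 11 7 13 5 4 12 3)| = |(0 11 16 5 4 12 3)(7 13 10 14)| = 28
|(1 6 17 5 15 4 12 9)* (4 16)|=|(1 6 17 5 15 16 4 12 9)|=9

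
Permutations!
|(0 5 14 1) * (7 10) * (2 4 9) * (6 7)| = 12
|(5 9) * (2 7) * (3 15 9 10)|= 10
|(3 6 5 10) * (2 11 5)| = |(2 11 5 10 3 6)| = 6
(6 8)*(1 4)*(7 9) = (1 4)(6 8)(7 9) = [0, 4, 2, 3, 1, 5, 8, 9, 6, 7]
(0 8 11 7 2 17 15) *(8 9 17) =(0 9 17 15)(2 8 11 7) =[9, 1, 8, 3, 4, 5, 6, 2, 11, 17, 10, 7, 12, 13, 14, 0, 16, 15]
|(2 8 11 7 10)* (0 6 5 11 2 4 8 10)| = 20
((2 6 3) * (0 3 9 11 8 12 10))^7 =(0 12 11 6 3 10 8 9 2) =[12, 1, 0, 10, 4, 5, 3, 7, 9, 2, 8, 6, 11]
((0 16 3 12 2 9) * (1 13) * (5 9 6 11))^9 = [0, 13, 2, 3, 4, 5, 6, 7, 8, 9, 10, 11, 12, 1, 14, 15, 16] = (16)(1 13)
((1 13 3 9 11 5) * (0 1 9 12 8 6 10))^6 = (0 6 12 13)(1 10 8 3) = [6, 10, 2, 1, 4, 5, 12, 7, 3, 9, 8, 11, 13, 0]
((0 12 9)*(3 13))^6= [0, 1, 2, 3, 4, 5, 6, 7, 8, 9, 10, 11, 12, 13]= (13)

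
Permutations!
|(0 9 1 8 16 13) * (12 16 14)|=|(0 9 1 8 14 12 16 13)|=8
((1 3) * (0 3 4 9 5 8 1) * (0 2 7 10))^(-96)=(0 10 7 2 3)(1 8 5 9 4)=[10, 8, 3, 0, 1, 9, 6, 2, 5, 4, 7]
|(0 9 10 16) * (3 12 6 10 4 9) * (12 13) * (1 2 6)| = |(0 3 13 12 1 2 6 10 16)(4 9)| = 18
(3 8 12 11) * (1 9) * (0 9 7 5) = (0 9 1 7 5)(3 8 12 11) = [9, 7, 2, 8, 4, 0, 6, 5, 12, 1, 10, 3, 11]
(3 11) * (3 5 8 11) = (5 8 11) = [0, 1, 2, 3, 4, 8, 6, 7, 11, 9, 10, 5]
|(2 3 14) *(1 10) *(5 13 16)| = |(1 10)(2 3 14)(5 13 16)| = 6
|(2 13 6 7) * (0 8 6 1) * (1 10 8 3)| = |(0 3 1)(2 13 10 8 6 7)| = 6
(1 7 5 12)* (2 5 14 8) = [0, 7, 5, 3, 4, 12, 6, 14, 2, 9, 10, 11, 1, 13, 8] = (1 7 14 8 2 5 12)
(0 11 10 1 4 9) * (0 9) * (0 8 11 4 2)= [4, 2, 0, 3, 8, 5, 6, 7, 11, 9, 1, 10]= (0 4 8 11 10 1 2)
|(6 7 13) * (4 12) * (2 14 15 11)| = |(2 14 15 11)(4 12)(6 7 13)| = 12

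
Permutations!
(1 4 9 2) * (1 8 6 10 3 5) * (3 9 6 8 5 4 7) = (1 7 3 4 6 10 9 2 5) = [0, 7, 5, 4, 6, 1, 10, 3, 8, 2, 9]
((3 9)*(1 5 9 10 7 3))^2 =[0, 9, 2, 7, 4, 1, 6, 10, 8, 5, 3] =(1 9 5)(3 7 10)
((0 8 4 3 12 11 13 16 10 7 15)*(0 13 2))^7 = (7 13 10 15 16) = [0, 1, 2, 3, 4, 5, 6, 13, 8, 9, 15, 11, 12, 10, 14, 16, 7]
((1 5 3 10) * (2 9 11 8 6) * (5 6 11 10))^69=[0, 10, 6, 5, 4, 3, 1, 7, 11, 2, 9, 8]=(1 10 9 2 6)(3 5)(8 11)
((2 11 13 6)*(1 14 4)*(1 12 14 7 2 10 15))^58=(1 2 13 10)(4 12 14)(6 15 7 11)=[0, 2, 13, 3, 12, 5, 15, 11, 8, 9, 1, 6, 14, 10, 4, 7]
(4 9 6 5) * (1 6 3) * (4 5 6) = (1 4 9 3) = [0, 4, 2, 1, 9, 5, 6, 7, 8, 3]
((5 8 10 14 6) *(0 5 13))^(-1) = (0 13 6 14 10 8 5) = [13, 1, 2, 3, 4, 0, 14, 7, 5, 9, 8, 11, 12, 6, 10]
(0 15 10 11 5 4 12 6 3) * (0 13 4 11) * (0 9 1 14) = (0 15 10 9 1 14)(3 13 4 12 6)(5 11) = [15, 14, 2, 13, 12, 11, 3, 7, 8, 1, 9, 5, 6, 4, 0, 10]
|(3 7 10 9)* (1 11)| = 4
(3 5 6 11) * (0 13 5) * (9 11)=(0 13 5 6 9 11 3)=[13, 1, 2, 0, 4, 6, 9, 7, 8, 11, 10, 3, 12, 5]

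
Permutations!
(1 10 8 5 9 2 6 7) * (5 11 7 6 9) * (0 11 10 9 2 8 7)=(0 11)(1 9 8 10 7)=[11, 9, 2, 3, 4, 5, 6, 1, 10, 8, 7, 0]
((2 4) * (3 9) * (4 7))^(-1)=(2 4 7)(3 9)=[0, 1, 4, 9, 7, 5, 6, 2, 8, 3]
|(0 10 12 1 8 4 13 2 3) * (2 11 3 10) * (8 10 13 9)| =15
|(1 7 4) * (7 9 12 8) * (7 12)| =4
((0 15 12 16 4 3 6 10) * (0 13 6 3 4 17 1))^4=(0 17 12)(1 16 15)(6 10 13)=[17, 16, 2, 3, 4, 5, 10, 7, 8, 9, 13, 11, 0, 6, 14, 1, 15, 12]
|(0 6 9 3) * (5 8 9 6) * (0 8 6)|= 3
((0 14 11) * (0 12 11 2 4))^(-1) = (0 4 2 14)(11 12) = [4, 1, 14, 3, 2, 5, 6, 7, 8, 9, 10, 12, 11, 13, 0]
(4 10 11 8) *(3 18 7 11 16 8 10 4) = (3 18 7 11 10 16 8) = [0, 1, 2, 18, 4, 5, 6, 11, 3, 9, 16, 10, 12, 13, 14, 15, 8, 17, 7]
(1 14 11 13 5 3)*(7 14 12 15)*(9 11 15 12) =[0, 9, 2, 1, 4, 3, 6, 14, 8, 11, 10, 13, 12, 5, 15, 7] =(1 9 11 13 5 3)(7 14 15)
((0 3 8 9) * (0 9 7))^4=[0, 1, 2, 3, 4, 5, 6, 7, 8, 9]=(9)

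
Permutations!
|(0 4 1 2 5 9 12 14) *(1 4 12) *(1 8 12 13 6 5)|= 8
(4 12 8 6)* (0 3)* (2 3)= (0 2 3)(4 12 8 6)= [2, 1, 3, 0, 12, 5, 4, 7, 6, 9, 10, 11, 8]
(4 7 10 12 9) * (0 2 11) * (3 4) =[2, 1, 11, 4, 7, 5, 6, 10, 8, 3, 12, 0, 9] =(0 2 11)(3 4 7 10 12 9)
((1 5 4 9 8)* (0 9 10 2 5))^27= (0 1 8 9)(2 10 4 5)= [1, 8, 10, 3, 5, 2, 6, 7, 9, 0, 4]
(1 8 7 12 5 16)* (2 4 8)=[0, 2, 4, 3, 8, 16, 6, 12, 7, 9, 10, 11, 5, 13, 14, 15, 1]=(1 2 4 8 7 12 5 16)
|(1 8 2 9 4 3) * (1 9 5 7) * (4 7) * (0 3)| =|(0 3 9 7 1 8 2 5 4)| =9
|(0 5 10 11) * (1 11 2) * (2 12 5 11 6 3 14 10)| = |(0 11)(1 6 3 14 10 12 5 2)| = 8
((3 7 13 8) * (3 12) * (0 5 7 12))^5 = (13)(3 12) = [0, 1, 2, 12, 4, 5, 6, 7, 8, 9, 10, 11, 3, 13]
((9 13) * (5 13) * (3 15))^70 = (15)(5 13 9) = [0, 1, 2, 3, 4, 13, 6, 7, 8, 5, 10, 11, 12, 9, 14, 15]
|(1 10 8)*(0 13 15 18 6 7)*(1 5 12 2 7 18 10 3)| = |(0 13 15 10 8 5 12 2 7)(1 3)(6 18)| = 18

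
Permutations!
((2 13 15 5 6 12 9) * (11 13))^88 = (15) = [0, 1, 2, 3, 4, 5, 6, 7, 8, 9, 10, 11, 12, 13, 14, 15]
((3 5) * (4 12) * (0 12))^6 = (12) = [0, 1, 2, 3, 4, 5, 6, 7, 8, 9, 10, 11, 12]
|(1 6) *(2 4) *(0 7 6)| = |(0 7 6 1)(2 4)| = 4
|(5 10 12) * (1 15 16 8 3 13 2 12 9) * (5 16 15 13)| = 10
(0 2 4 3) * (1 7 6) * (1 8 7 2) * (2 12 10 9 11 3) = [1, 12, 4, 0, 2, 5, 8, 6, 7, 11, 9, 3, 10] = (0 1 12 10 9 11 3)(2 4)(6 8 7)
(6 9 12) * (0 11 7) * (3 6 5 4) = (0 11 7)(3 6 9 12 5 4) = [11, 1, 2, 6, 3, 4, 9, 0, 8, 12, 10, 7, 5]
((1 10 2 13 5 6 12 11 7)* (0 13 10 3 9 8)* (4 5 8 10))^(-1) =(0 8 13)(1 7 11 12 6 5 4 2 10 9 3) =[8, 7, 10, 1, 2, 4, 5, 11, 13, 3, 9, 12, 6, 0]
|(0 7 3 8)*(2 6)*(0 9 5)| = |(0 7 3 8 9 5)(2 6)| = 6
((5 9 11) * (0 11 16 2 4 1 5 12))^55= (0 11 12)(1 5 9 16 2 4)= [11, 5, 4, 3, 1, 9, 6, 7, 8, 16, 10, 12, 0, 13, 14, 15, 2]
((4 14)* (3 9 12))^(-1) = (3 12 9)(4 14) = [0, 1, 2, 12, 14, 5, 6, 7, 8, 3, 10, 11, 9, 13, 4]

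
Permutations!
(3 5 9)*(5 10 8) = [0, 1, 2, 10, 4, 9, 6, 7, 5, 3, 8] = (3 10 8 5 9)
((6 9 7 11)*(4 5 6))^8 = (4 6 7)(5 9 11) = [0, 1, 2, 3, 6, 9, 7, 4, 8, 11, 10, 5]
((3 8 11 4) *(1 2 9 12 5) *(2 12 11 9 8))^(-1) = (1 5 12)(2 3 4 11 9 8) = [0, 5, 3, 4, 11, 12, 6, 7, 2, 8, 10, 9, 1]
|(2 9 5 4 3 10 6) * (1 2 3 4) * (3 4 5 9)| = 7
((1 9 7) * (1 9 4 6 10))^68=[0, 1, 2, 3, 4, 5, 6, 7, 8, 9, 10]=(10)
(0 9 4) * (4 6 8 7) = (0 9 6 8 7 4) = [9, 1, 2, 3, 0, 5, 8, 4, 7, 6]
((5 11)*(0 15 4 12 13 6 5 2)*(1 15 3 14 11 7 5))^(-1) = (0 2 11 14 3)(1 6 13 12 4 15)(5 7) = [2, 6, 11, 0, 15, 7, 13, 5, 8, 9, 10, 14, 4, 12, 3, 1]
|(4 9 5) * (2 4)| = 4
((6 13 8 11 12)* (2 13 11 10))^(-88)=[0, 1, 2, 3, 4, 5, 12, 7, 8, 9, 10, 6, 11, 13]=(13)(6 12 11)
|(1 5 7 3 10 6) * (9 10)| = |(1 5 7 3 9 10 6)| = 7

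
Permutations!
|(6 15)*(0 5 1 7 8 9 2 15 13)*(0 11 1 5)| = 9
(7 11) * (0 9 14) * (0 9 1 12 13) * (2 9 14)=(14)(0 1 12 13)(2 9)(7 11)=[1, 12, 9, 3, 4, 5, 6, 11, 8, 2, 10, 7, 13, 0, 14]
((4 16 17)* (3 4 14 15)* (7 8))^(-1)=(3 15 14 17 16 4)(7 8)=[0, 1, 2, 15, 3, 5, 6, 8, 7, 9, 10, 11, 12, 13, 17, 14, 4, 16]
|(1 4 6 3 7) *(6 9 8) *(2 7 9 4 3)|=|(1 3 9 8 6 2 7)|=7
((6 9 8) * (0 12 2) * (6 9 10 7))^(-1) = (0 2 12)(6 7 10)(8 9) = [2, 1, 12, 3, 4, 5, 7, 10, 9, 8, 6, 11, 0]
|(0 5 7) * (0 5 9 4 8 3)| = |(0 9 4 8 3)(5 7)| = 10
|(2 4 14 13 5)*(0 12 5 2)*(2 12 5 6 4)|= 10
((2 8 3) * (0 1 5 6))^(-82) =(0 5)(1 6)(2 3 8) =[5, 6, 3, 8, 4, 0, 1, 7, 2]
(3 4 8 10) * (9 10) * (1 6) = (1 6)(3 4 8 9 10) = [0, 6, 2, 4, 8, 5, 1, 7, 9, 10, 3]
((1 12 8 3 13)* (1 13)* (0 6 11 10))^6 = (13)(0 11)(1 8)(3 12)(6 10) = [11, 8, 2, 12, 4, 5, 10, 7, 1, 9, 6, 0, 3, 13]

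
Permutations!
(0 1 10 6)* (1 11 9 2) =(0 11 9 2 1 10 6) =[11, 10, 1, 3, 4, 5, 0, 7, 8, 2, 6, 9]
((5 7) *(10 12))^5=(5 7)(10 12)=[0, 1, 2, 3, 4, 7, 6, 5, 8, 9, 12, 11, 10]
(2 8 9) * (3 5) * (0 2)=[2, 1, 8, 5, 4, 3, 6, 7, 9, 0]=(0 2 8 9)(3 5)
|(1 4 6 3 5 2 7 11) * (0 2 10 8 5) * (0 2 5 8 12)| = 28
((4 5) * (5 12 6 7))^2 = (4 6 5 12 7) = [0, 1, 2, 3, 6, 12, 5, 4, 8, 9, 10, 11, 7]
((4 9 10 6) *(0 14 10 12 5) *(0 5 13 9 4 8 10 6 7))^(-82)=(0 6 10)(7 14 8)(9 13 12)=[6, 1, 2, 3, 4, 5, 10, 14, 7, 13, 0, 11, 9, 12, 8]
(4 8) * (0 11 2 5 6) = [11, 1, 5, 3, 8, 6, 0, 7, 4, 9, 10, 2] = (0 11 2 5 6)(4 8)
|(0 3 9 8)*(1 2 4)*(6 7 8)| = 6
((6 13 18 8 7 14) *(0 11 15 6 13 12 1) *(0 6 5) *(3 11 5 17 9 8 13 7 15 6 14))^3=(0 5)(1 3 12 7 6 14 11)(8 9 17 15)(13 18)=[5, 3, 2, 12, 4, 0, 14, 6, 9, 17, 10, 1, 7, 18, 11, 8, 16, 15, 13]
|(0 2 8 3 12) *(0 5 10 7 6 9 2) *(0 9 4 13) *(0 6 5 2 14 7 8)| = 30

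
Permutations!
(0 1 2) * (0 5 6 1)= (1 2 5 6)= [0, 2, 5, 3, 4, 6, 1]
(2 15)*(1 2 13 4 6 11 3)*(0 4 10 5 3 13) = (0 4 6 11 13 10 5 3 1 2 15) = [4, 2, 15, 1, 6, 3, 11, 7, 8, 9, 5, 13, 12, 10, 14, 0]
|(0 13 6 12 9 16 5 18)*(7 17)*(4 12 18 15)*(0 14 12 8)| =|(0 13 6 18 14 12 9 16 5 15 4 8)(7 17)| =12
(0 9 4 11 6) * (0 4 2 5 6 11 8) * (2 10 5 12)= (0 9 10 5 6 4 8)(2 12)= [9, 1, 12, 3, 8, 6, 4, 7, 0, 10, 5, 11, 2]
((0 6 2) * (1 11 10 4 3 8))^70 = (0 6 2)(1 3 10)(4 11 8) = [6, 3, 0, 10, 11, 5, 2, 7, 4, 9, 1, 8]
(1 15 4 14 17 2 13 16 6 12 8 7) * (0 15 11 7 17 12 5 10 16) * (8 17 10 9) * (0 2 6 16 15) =(1 11 7)(2 13)(4 14 12 17 6 5 9 8 10 15) =[0, 11, 13, 3, 14, 9, 5, 1, 10, 8, 15, 7, 17, 2, 12, 4, 16, 6]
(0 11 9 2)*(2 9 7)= (0 11 7 2)= [11, 1, 0, 3, 4, 5, 6, 2, 8, 9, 10, 7]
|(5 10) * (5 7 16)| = |(5 10 7 16)| = 4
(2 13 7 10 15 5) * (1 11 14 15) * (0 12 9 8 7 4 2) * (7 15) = (0 12 9 8 15 5)(1 11 14 7 10)(2 13 4) = [12, 11, 13, 3, 2, 0, 6, 10, 15, 8, 1, 14, 9, 4, 7, 5]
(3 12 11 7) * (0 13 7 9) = (0 13 7 3 12 11 9) = [13, 1, 2, 12, 4, 5, 6, 3, 8, 0, 10, 9, 11, 7]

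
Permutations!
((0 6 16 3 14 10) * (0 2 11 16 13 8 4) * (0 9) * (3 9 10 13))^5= (0 8 16 14 2 6 4 9 13 11 3 10)= [8, 1, 6, 10, 9, 5, 4, 7, 16, 13, 0, 3, 12, 11, 2, 15, 14]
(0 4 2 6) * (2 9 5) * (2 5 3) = (0 4 9 3 2 6) = [4, 1, 6, 2, 9, 5, 0, 7, 8, 3]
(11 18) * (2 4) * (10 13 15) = (2 4)(10 13 15)(11 18) = [0, 1, 4, 3, 2, 5, 6, 7, 8, 9, 13, 18, 12, 15, 14, 10, 16, 17, 11]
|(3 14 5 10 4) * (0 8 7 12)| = |(0 8 7 12)(3 14 5 10 4)| = 20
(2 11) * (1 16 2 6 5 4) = (1 16 2 11 6 5 4) = [0, 16, 11, 3, 1, 4, 5, 7, 8, 9, 10, 6, 12, 13, 14, 15, 2]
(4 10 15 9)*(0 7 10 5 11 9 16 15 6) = (0 7 10 6)(4 5 11 9)(15 16) = [7, 1, 2, 3, 5, 11, 0, 10, 8, 4, 6, 9, 12, 13, 14, 16, 15]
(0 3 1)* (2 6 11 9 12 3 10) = (0 10 2 6 11 9 12 3 1) = [10, 0, 6, 1, 4, 5, 11, 7, 8, 12, 2, 9, 3]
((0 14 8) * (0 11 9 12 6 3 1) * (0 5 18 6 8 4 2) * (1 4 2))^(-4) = [2, 18, 14, 1, 5, 6, 4, 7, 8, 9, 10, 11, 12, 13, 0, 15, 16, 17, 3] = (0 2 14)(1 18 3)(4 5 6)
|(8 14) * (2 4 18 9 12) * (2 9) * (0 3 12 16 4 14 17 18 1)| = 35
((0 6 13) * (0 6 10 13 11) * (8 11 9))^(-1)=(0 11 8 9 6 13 10)=[11, 1, 2, 3, 4, 5, 13, 7, 9, 6, 0, 8, 12, 10]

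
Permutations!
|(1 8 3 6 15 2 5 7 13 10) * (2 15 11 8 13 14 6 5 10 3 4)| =|(15)(1 13 3 5 7 14 6 11 8 4 2 10)| =12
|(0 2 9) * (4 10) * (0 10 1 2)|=|(1 2 9 10 4)|=5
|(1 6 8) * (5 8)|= |(1 6 5 8)|= 4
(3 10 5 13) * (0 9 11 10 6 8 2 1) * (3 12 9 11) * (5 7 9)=[11, 0, 1, 6, 4, 13, 8, 9, 2, 3, 7, 10, 5, 12]=(0 11 10 7 9 3 6 8 2 1)(5 13 12)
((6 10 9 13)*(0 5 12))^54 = (6 9)(10 13) = [0, 1, 2, 3, 4, 5, 9, 7, 8, 6, 13, 11, 12, 10]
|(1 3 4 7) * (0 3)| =5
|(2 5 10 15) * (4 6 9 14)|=4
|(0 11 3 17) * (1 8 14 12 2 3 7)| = |(0 11 7 1 8 14 12 2 3 17)| = 10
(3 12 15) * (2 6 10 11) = (2 6 10 11)(3 12 15) = [0, 1, 6, 12, 4, 5, 10, 7, 8, 9, 11, 2, 15, 13, 14, 3]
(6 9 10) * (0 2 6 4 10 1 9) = (0 2 6)(1 9)(4 10) = [2, 9, 6, 3, 10, 5, 0, 7, 8, 1, 4]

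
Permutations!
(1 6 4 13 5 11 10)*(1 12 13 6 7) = [0, 7, 2, 3, 6, 11, 4, 1, 8, 9, 12, 10, 13, 5] = (1 7)(4 6)(5 11 10 12 13)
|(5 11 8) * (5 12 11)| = 3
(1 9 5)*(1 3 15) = (1 9 5 3 15) = [0, 9, 2, 15, 4, 3, 6, 7, 8, 5, 10, 11, 12, 13, 14, 1]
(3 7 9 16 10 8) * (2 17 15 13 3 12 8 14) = (2 17 15 13 3 7 9 16 10 14)(8 12) = [0, 1, 17, 7, 4, 5, 6, 9, 12, 16, 14, 11, 8, 3, 2, 13, 10, 15]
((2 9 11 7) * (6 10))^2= [0, 1, 11, 3, 4, 5, 6, 9, 8, 7, 10, 2]= (2 11)(7 9)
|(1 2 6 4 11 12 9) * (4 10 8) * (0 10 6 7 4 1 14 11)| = |(0 10 8 1 2 7 4)(9 14 11 12)| = 28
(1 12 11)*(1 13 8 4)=(1 12 11 13 8 4)=[0, 12, 2, 3, 1, 5, 6, 7, 4, 9, 10, 13, 11, 8]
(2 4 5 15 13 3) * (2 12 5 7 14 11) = (2 4 7 14 11)(3 12 5 15 13) = [0, 1, 4, 12, 7, 15, 6, 14, 8, 9, 10, 2, 5, 3, 11, 13]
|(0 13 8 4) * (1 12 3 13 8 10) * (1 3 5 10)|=6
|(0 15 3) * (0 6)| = 4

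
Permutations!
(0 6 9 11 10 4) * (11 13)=[6, 1, 2, 3, 0, 5, 9, 7, 8, 13, 4, 10, 12, 11]=(0 6 9 13 11 10 4)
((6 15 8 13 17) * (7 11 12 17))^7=(6 17 12 11 7 13 8 15)=[0, 1, 2, 3, 4, 5, 17, 13, 15, 9, 10, 7, 11, 8, 14, 6, 16, 12]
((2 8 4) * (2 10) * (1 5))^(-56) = (10) = [0, 1, 2, 3, 4, 5, 6, 7, 8, 9, 10]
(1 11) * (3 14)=(1 11)(3 14)=[0, 11, 2, 14, 4, 5, 6, 7, 8, 9, 10, 1, 12, 13, 3]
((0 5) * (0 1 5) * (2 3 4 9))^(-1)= (1 5)(2 9 4 3)= [0, 5, 9, 2, 3, 1, 6, 7, 8, 4]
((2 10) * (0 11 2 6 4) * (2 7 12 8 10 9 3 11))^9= (0 6 8 7 3 2 4 10 12 11 9)= [6, 1, 4, 2, 10, 5, 8, 3, 7, 0, 12, 9, 11]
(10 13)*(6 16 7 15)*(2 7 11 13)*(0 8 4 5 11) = (0 8 4 5 11 13 10 2 7 15 6 16) = [8, 1, 7, 3, 5, 11, 16, 15, 4, 9, 2, 13, 12, 10, 14, 6, 0]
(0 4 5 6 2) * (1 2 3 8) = (0 4 5 6 3 8 1 2) = [4, 2, 0, 8, 5, 6, 3, 7, 1]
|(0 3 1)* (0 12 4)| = 5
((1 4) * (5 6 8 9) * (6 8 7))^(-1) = (1 4)(5 9 8)(6 7) = [0, 4, 2, 3, 1, 9, 7, 6, 5, 8]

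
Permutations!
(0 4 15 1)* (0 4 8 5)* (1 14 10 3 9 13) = (0 8 5)(1 4 15 14 10 3 9 13) = [8, 4, 2, 9, 15, 0, 6, 7, 5, 13, 3, 11, 12, 1, 10, 14]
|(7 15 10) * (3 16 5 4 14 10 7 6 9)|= |(3 16 5 4 14 10 6 9)(7 15)|= 8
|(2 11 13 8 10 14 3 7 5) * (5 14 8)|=12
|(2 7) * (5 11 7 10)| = |(2 10 5 11 7)| = 5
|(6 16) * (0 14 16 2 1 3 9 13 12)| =|(0 14 16 6 2 1 3 9 13 12)| =10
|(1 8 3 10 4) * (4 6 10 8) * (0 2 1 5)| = |(0 2 1 4 5)(3 8)(6 10)| = 10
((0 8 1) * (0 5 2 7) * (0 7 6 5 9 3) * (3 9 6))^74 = (9)(0 5 8 2 1 3 6) = [5, 3, 1, 6, 4, 8, 0, 7, 2, 9]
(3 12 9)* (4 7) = (3 12 9)(4 7) = [0, 1, 2, 12, 7, 5, 6, 4, 8, 3, 10, 11, 9]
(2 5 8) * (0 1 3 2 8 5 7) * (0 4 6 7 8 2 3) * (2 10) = (0 1)(2 8 10)(4 6 7) = [1, 0, 8, 3, 6, 5, 7, 4, 10, 9, 2]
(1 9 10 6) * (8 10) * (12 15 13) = [0, 9, 2, 3, 4, 5, 1, 7, 10, 8, 6, 11, 15, 12, 14, 13] = (1 9 8 10 6)(12 15 13)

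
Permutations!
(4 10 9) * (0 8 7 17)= (0 8 7 17)(4 10 9)= [8, 1, 2, 3, 10, 5, 6, 17, 7, 4, 9, 11, 12, 13, 14, 15, 16, 0]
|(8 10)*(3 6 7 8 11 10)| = 4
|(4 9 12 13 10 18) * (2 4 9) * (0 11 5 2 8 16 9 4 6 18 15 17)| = 15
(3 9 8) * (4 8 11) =(3 9 11 4 8) =[0, 1, 2, 9, 8, 5, 6, 7, 3, 11, 10, 4]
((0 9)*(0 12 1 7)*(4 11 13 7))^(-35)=(0 11 12 7 4 9 13 1)=[11, 0, 2, 3, 9, 5, 6, 4, 8, 13, 10, 12, 7, 1]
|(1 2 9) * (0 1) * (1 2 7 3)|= 3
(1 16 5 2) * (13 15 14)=(1 16 5 2)(13 15 14)=[0, 16, 1, 3, 4, 2, 6, 7, 8, 9, 10, 11, 12, 15, 13, 14, 5]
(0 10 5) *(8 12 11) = (0 10 5)(8 12 11) = [10, 1, 2, 3, 4, 0, 6, 7, 12, 9, 5, 8, 11]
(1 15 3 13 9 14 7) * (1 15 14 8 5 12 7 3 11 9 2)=[0, 14, 1, 13, 4, 12, 6, 15, 5, 8, 10, 9, 7, 2, 3, 11]=(1 14 3 13 2)(5 12 7 15 11 9 8)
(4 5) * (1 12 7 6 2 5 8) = (1 12 7 6 2 5 4 8) = [0, 12, 5, 3, 8, 4, 2, 6, 1, 9, 10, 11, 7]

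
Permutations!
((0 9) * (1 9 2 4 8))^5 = [9, 8, 0, 3, 2, 5, 6, 7, 4, 1] = (0 9 1 8 4 2)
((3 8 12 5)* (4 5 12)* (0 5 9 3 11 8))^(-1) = [3, 1, 2, 9, 8, 0, 6, 7, 11, 4, 10, 5, 12] = (12)(0 3 9 4 8 11 5)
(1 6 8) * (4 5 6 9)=(1 9 4 5 6 8)=[0, 9, 2, 3, 5, 6, 8, 7, 1, 4]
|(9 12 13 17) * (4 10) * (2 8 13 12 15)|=6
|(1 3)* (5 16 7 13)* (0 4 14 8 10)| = |(0 4 14 8 10)(1 3)(5 16 7 13)| = 20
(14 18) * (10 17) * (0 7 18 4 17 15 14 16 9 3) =(0 7 18 16 9 3)(4 17 10 15 14) =[7, 1, 2, 0, 17, 5, 6, 18, 8, 3, 15, 11, 12, 13, 4, 14, 9, 10, 16]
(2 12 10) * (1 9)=(1 9)(2 12 10)=[0, 9, 12, 3, 4, 5, 6, 7, 8, 1, 2, 11, 10]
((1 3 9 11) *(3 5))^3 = (1 9 5 11 3) = [0, 9, 2, 1, 4, 11, 6, 7, 8, 5, 10, 3]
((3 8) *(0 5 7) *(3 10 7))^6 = (10) = [0, 1, 2, 3, 4, 5, 6, 7, 8, 9, 10]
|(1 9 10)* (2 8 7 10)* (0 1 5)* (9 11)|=9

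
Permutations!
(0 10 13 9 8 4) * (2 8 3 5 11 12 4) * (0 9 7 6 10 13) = (0 13 7 6 10)(2 8)(3 5 11 12 4 9) = [13, 1, 8, 5, 9, 11, 10, 6, 2, 3, 0, 12, 4, 7]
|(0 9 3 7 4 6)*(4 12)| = 7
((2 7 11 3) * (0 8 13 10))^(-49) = [10, 1, 3, 11, 4, 5, 6, 2, 0, 9, 13, 7, 12, 8] = (0 10 13 8)(2 3 11 7)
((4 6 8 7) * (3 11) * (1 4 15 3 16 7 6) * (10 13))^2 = (3 16 15 11 7) = [0, 1, 2, 16, 4, 5, 6, 3, 8, 9, 10, 7, 12, 13, 14, 11, 15]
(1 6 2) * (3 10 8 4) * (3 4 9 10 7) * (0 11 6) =[11, 0, 1, 7, 4, 5, 2, 3, 9, 10, 8, 6] =(0 11 6 2 1)(3 7)(8 9 10)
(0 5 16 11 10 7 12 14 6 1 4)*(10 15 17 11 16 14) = (0 5 14 6 1 4)(7 12 10)(11 15 17) = [5, 4, 2, 3, 0, 14, 1, 12, 8, 9, 7, 15, 10, 13, 6, 17, 16, 11]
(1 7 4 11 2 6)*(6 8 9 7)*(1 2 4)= (1 6 2 8 9 7)(4 11)= [0, 6, 8, 3, 11, 5, 2, 1, 9, 7, 10, 4]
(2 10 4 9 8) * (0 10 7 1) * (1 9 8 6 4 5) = (0 10 5 1)(2 7 9 6 4 8) = [10, 0, 7, 3, 8, 1, 4, 9, 2, 6, 5]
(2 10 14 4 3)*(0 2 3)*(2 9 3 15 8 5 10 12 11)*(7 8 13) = (0 9 3 15 13 7 8 5 10 14 4)(2 12 11) = [9, 1, 12, 15, 0, 10, 6, 8, 5, 3, 14, 2, 11, 7, 4, 13]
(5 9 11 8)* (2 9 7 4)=[0, 1, 9, 3, 2, 7, 6, 4, 5, 11, 10, 8]=(2 9 11 8 5 7 4)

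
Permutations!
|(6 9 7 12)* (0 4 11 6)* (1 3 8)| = 21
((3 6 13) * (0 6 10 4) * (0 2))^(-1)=(0 2 4 10 3 13 6)=[2, 1, 4, 13, 10, 5, 0, 7, 8, 9, 3, 11, 12, 6]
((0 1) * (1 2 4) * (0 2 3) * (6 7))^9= [3, 1, 2, 0, 4, 5, 7, 6]= (0 3)(6 7)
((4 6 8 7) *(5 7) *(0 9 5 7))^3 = [0, 1, 2, 3, 7, 5, 4, 8, 6, 9] = (9)(4 7 8 6)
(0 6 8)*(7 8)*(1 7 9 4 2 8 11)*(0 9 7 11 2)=[6, 11, 8, 3, 0, 5, 7, 2, 9, 4, 10, 1]=(0 6 7 2 8 9 4)(1 11)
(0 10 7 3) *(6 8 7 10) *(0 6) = (10)(3 6 8 7) = [0, 1, 2, 6, 4, 5, 8, 3, 7, 9, 10]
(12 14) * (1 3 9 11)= (1 3 9 11)(12 14)= [0, 3, 2, 9, 4, 5, 6, 7, 8, 11, 10, 1, 14, 13, 12]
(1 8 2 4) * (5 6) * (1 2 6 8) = (2 4)(5 8 6) = [0, 1, 4, 3, 2, 8, 5, 7, 6]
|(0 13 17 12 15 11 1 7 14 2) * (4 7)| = 11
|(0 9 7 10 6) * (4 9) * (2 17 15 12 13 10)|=11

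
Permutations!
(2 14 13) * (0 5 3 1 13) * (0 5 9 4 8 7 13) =[9, 0, 14, 1, 8, 3, 6, 13, 7, 4, 10, 11, 12, 2, 5] =(0 9 4 8 7 13 2 14 5 3 1)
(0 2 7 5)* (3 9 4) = (0 2 7 5)(3 9 4) = [2, 1, 7, 9, 3, 0, 6, 5, 8, 4]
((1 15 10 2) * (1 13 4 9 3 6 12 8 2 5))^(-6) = (1 10)(2 4 3 12)(5 15)(6 8 13 9) = [0, 10, 4, 12, 3, 15, 8, 7, 13, 6, 1, 11, 2, 9, 14, 5]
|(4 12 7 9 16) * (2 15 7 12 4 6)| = 6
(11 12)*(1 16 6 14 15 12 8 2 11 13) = (1 16 6 14 15 12 13)(2 11 8) = [0, 16, 11, 3, 4, 5, 14, 7, 2, 9, 10, 8, 13, 1, 15, 12, 6]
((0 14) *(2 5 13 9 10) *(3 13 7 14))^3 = (0 9 5)(2 14 13)(3 10 7) = [9, 1, 14, 10, 4, 0, 6, 3, 8, 5, 7, 11, 12, 2, 13]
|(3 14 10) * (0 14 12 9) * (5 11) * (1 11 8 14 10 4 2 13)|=|(0 10 3 12 9)(1 11 5 8 14 4 2 13)|=40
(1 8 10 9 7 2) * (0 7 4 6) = (0 7 2 1 8 10 9 4 6) = [7, 8, 1, 3, 6, 5, 0, 2, 10, 4, 9]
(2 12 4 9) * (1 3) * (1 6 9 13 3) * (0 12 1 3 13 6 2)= (13)(0 12 4 6 9)(1 3 2)= [12, 3, 1, 2, 6, 5, 9, 7, 8, 0, 10, 11, 4, 13]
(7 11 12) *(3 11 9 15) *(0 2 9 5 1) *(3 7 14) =(0 2 9 15 7 5 1)(3 11 12 14) =[2, 0, 9, 11, 4, 1, 6, 5, 8, 15, 10, 12, 14, 13, 3, 7]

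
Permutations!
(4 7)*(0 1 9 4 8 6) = (0 1 9 4 7 8 6) = [1, 9, 2, 3, 7, 5, 0, 8, 6, 4]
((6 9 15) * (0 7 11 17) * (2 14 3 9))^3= [17, 1, 9, 6, 4, 5, 3, 0, 8, 2, 10, 7, 12, 13, 15, 14, 16, 11]= (0 17 11 7)(2 9)(3 6)(14 15)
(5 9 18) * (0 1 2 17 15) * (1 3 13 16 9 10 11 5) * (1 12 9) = (0 3 13 16 1 2 17 15)(5 10 11)(9 18 12) = [3, 2, 17, 13, 4, 10, 6, 7, 8, 18, 11, 5, 9, 16, 14, 0, 1, 15, 12]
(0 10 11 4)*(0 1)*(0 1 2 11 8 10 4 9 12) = (0 4 2 11 9 12)(8 10) = [4, 1, 11, 3, 2, 5, 6, 7, 10, 12, 8, 9, 0]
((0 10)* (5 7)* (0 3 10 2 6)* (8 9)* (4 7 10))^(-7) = (0 6 2)(3 5 4 10 7)(8 9) = [6, 1, 0, 5, 10, 4, 2, 3, 9, 8, 7]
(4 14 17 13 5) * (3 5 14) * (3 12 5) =(4 12 5)(13 14 17) =[0, 1, 2, 3, 12, 4, 6, 7, 8, 9, 10, 11, 5, 14, 17, 15, 16, 13]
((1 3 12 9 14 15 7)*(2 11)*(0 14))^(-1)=(0 9 12 3 1 7 15 14)(2 11)=[9, 7, 11, 1, 4, 5, 6, 15, 8, 12, 10, 2, 3, 13, 0, 14]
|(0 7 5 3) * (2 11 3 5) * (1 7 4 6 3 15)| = 20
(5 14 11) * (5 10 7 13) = (5 14 11 10 7 13) = [0, 1, 2, 3, 4, 14, 6, 13, 8, 9, 7, 10, 12, 5, 11]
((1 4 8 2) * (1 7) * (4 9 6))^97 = (1 7 2 8 4 6 9) = [0, 7, 8, 3, 6, 5, 9, 2, 4, 1]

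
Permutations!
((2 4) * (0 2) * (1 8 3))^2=[4, 3, 0, 8, 2, 5, 6, 7, 1]=(0 4 2)(1 3 8)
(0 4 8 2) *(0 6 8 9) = [4, 1, 6, 3, 9, 5, 8, 7, 2, 0] = (0 4 9)(2 6 8)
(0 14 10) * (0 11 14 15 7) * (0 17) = (0 15 7 17)(10 11 14) = [15, 1, 2, 3, 4, 5, 6, 17, 8, 9, 11, 14, 12, 13, 10, 7, 16, 0]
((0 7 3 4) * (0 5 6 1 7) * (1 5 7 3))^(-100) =(7) =[0, 1, 2, 3, 4, 5, 6, 7]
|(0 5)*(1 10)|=2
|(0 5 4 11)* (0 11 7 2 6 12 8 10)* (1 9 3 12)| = 12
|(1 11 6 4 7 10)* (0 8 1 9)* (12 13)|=18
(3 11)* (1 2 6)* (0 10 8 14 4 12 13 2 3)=[10, 3, 6, 11, 12, 5, 1, 7, 14, 9, 8, 0, 13, 2, 4]=(0 10 8 14 4 12 13 2 6 1 3 11)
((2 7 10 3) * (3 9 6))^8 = (2 10 6)(3 7 9) = [0, 1, 10, 7, 4, 5, 2, 9, 8, 3, 6]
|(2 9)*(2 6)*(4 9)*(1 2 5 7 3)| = 8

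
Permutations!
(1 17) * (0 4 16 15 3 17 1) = (0 4 16 15 3 17) = [4, 1, 2, 17, 16, 5, 6, 7, 8, 9, 10, 11, 12, 13, 14, 3, 15, 0]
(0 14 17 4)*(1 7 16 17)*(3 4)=(0 14 1 7 16 17 3 4)=[14, 7, 2, 4, 0, 5, 6, 16, 8, 9, 10, 11, 12, 13, 1, 15, 17, 3]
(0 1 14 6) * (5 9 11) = (0 1 14 6)(5 9 11) = [1, 14, 2, 3, 4, 9, 0, 7, 8, 11, 10, 5, 12, 13, 6]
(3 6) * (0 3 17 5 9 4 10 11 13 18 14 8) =[3, 1, 2, 6, 10, 9, 17, 7, 0, 4, 11, 13, 12, 18, 8, 15, 16, 5, 14] =(0 3 6 17 5 9 4 10 11 13 18 14 8)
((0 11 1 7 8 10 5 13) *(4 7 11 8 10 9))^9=(0 8 9 4 7 10 5 13)(1 11)=[8, 11, 2, 3, 7, 13, 6, 10, 9, 4, 5, 1, 12, 0]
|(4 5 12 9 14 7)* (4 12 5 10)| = 4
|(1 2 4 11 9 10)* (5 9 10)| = |(1 2 4 11 10)(5 9)| = 10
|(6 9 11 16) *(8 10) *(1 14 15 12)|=|(1 14 15 12)(6 9 11 16)(8 10)|=4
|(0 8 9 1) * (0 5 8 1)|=5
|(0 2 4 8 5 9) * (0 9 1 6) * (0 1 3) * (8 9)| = 14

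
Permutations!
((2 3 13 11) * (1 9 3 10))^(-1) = (1 10 2 11 13 3 9) = [0, 10, 11, 9, 4, 5, 6, 7, 8, 1, 2, 13, 12, 3]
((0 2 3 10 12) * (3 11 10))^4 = (0 12 10 11 2) = [12, 1, 0, 3, 4, 5, 6, 7, 8, 9, 11, 2, 10]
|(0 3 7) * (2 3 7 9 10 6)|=10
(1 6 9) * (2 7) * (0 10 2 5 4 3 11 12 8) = (0 10 2 7 5 4 3 11 12 8)(1 6 9) = [10, 6, 7, 11, 3, 4, 9, 5, 0, 1, 2, 12, 8]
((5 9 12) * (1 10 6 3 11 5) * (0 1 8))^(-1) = (0 8 12 9 5 11 3 6 10 1) = [8, 0, 2, 6, 4, 11, 10, 7, 12, 5, 1, 3, 9]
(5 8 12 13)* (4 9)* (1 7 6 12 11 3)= [0, 7, 2, 1, 9, 8, 12, 6, 11, 4, 10, 3, 13, 5]= (1 7 6 12 13 5 8 11 3)(4 9)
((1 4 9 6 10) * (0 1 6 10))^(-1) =(0 6 10 9 4 1) =[6, 0, 2, 3, 1, 5, 10, 7, 8, 4, 9]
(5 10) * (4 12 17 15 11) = (4 12 17 15 11)(5 10) = [0, 1, 2, 3, 12, 10, 6, 7, 8, 9, 5, 4, 17, 13, 14, 11, 16, 15]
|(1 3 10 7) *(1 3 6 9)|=3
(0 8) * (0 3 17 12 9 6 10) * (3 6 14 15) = (0 8 6 10)(3 17 12 9 14 15) = [8, 1, 2, 17, 4, 5, 10, 7, 6, 14, 0, 11, 9, 13, 15, 3, 16, 12]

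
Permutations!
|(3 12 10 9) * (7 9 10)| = 4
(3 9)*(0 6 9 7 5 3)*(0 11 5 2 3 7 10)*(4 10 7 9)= [6, 1, 3, 7, 10, 9, 4, 2, 8, 11, 0, 5]= (0 6 4 10)(2 3 7)(5 9 11)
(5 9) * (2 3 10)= (2 3 10)(5 9)= [0, 1, 3, 10, 4, 9, 6, 7, 8, 5, 2]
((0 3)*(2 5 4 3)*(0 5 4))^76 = (0 2 4 3 5) = [2, 1, 4, 5, 3, 0]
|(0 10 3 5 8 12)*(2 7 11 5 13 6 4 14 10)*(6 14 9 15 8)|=44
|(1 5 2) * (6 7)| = 6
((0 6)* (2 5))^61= (0 6)(2 5)= [6, 1, 5, 3, 4, 2, 0]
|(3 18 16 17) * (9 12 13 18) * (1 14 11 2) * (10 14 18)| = 12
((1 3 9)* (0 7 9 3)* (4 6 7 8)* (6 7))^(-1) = (0 1 9 7 4 8) = [1, 9, 2, 3, 8, 5, 6, 4, 0, 7]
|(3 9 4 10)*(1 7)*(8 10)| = 10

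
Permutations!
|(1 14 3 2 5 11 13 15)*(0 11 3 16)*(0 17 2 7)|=12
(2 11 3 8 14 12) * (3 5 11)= [0, 1, 3, 8, 4, 11, 6, 7, 14, 9, 10, 5, 2, 13, 12]= (2 3 8 14 12)(5 11)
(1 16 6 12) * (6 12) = (1 16 12) = [0, 16, 2, 3, 4, 5, 6, 7, 8, 9, 10, 11, 1, 13, 14, 15, 12]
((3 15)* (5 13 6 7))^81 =(3 15)(5 13 6 7) =[0, 1, 2, 15, 4, 13, 7, 5, 8, 9, 10, 11, 12, 6, 14, 3]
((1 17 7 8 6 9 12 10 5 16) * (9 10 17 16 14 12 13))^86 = (5 6 7 12)(8 17 14 10) = [0, 1, 2, 3, 4, 6, 7, 12, 17, 9, 8, 11, 5, 13, 10, 15, 16, 14]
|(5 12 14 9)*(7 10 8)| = |(5 12 14 9)(7 10 8)| = 12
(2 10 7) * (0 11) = [11, 1, 10, 3, 4, 5, 6, 2, 8, 9, 7, 0] = (0 11)(2 10 7)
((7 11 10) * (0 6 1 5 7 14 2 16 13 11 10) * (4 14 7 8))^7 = [2, 13, 5, 3, 6, 11, 16, 10, 0, 9, 7, 14, 12, 4, 1, 15, 8] = (0 2 5 11 14 1 13 4 6 16 8)(7 10)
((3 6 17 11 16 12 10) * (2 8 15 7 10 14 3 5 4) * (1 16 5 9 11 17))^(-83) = (17)(1 16 12 14 3 6)(2 5 9 7 8 4 11 10 15) = [0, 16, 5, 6, 11, 9, 1, 8, 4, 7, 15, 10, 14, 13, 3, 2, 12, 17]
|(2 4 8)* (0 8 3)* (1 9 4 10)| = 8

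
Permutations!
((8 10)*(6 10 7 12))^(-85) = (12) = [0, 1, 2, 3, 4, 5, 6, 7, 8, 9, 10, 11, 12]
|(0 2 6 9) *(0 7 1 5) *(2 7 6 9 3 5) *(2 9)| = |(0 7 1 9 6 3 5)| = 7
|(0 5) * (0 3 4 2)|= 5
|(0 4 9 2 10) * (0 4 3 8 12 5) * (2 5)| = 9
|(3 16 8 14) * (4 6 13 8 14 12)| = 15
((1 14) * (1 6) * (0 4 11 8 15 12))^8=(0 11 15)(1 6 14)(4 8 12)=[11, 6, 2, 3, 8, 5, 14, 7, 12, 9, 10, 15, 4, 13, 1, 0]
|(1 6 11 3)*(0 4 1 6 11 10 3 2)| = 15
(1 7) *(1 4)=(1 7 4)=[0, 7, 2, 3, 1, 5, 6, 4]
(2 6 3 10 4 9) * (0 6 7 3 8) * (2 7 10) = [6, 1, 10, 2, 9, 5, 8, 3, 0, 7, 4] = (0 6 8)(2 10 4 9 7 3)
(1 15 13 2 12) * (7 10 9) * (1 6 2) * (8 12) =(1 15 13)(2 8 12 6)(7 10 9) =[0, 15, 8, 3, 4, 5, 2, 10, 12, 7, 9, 11, 6, 1, 14, 13]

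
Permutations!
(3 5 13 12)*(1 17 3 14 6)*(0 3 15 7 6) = (0 3 5 13 12 14)(1 17 15 7 6) = [3, 17, 2, 5, 4, 13, 1, 6, 8, 9, 10, 11, 14, 12, 0, 7, 16, 15]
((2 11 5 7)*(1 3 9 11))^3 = [0, 11, 9, 5, 4, 1, 6, 3, 8, 7, 10, 2] = (1 11 2 9 7 3 5)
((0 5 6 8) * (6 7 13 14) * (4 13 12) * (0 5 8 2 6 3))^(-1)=(0 3 14 13 4 12 7 5 8)(2 6)=[3, 1, 6, 14, 12, 8, 2, 5, 0, 9, 10, 11, 7, 4, 13]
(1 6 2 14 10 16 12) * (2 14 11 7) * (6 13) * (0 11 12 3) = (0 11 7 2 12 1 13 6 14 10 16 3) = [11, 13, 12, 0, 4, 5, 14, 2, 8, 9, 16, 7, 1, 6, 10, 15, 3]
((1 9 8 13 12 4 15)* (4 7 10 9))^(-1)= (1 15 4)(7 12 13 8 9 10)= [0, 15, 2, 3, 1, 5, 6, 12, 9, 10, 7, 11, 13, 8, 14, 4]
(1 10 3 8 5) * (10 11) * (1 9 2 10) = [0, 11, 10, 8, 4, 9, 6, 7, 5, 2, 3, 1] = (1 11)(2 10 3 8 5 9)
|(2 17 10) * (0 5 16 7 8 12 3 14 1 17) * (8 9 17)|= 40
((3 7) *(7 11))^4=(3 11 7)=[0, 1, 2, 11, 4, 5, 6, 3, 8, 9, 10, 7]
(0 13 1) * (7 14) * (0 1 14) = (0 13 14 7) = [13, 1, 2, 3, 4, 5, 6, 0, 8, 9, 10, 11, 12, 14, 7]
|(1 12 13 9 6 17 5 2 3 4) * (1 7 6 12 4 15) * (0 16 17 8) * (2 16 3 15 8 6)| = 15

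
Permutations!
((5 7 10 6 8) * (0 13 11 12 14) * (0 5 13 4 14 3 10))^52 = (0 14 7 4 5)(3 8 12 6 11 10 13) = [14, 1, 2, 8, 5, 0, 11, 4, 12, 9, 13, 10, 6, 3, 7]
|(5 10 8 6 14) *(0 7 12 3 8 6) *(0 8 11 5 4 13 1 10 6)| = |(0 7 12 3 11 5 6 14 4 13 1 10)| = 12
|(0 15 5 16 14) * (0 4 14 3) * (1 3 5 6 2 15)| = |(0 1 3)(2 15 6)(4 14)(5 16)| = 6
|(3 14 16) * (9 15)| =|(3 14 16)(9 15)| =6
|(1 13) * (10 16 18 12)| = |(1 13)(10 16 18 12)| = 4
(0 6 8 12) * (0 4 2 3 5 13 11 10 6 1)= (0 1)(2 3 5 13 11 10 6 8 12 4)= [1, 0, 3, 5, 2, 13, 8, 7, 12, 9, 6, 10, 4, 11]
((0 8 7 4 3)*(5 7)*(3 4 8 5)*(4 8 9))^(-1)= (0 3 8 4 9 7 5)= [3, 1, 2, 8, 9, 0, 6, 5, 4, 7]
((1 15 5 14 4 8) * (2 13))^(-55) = [0, 8, 13, 3, 14, 15, 6, 7, 4, 9, 10, 11, 12, 2, 5, 1] = (1 8 4 14 5 15)(2 13)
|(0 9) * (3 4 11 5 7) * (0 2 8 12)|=|(0 9 2 8 12)(3 4 11 5 7)|=5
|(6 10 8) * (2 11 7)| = 3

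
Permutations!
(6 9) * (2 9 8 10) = (2 9 6 8 10) = [0, 1, 9, 3, 4, 5, 8, 7, 10, 6, 2]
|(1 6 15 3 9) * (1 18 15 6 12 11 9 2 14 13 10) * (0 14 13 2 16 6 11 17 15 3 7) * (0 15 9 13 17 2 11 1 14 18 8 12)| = 60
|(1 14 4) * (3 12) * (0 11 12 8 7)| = |(0 11 12 3 8 7)(1 14 4)| = 6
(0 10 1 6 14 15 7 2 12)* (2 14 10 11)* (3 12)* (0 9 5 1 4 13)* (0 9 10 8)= [11, 6, 3, 12, 13, 1, 8, 14, 0, 5, 4, 2, 10, 9, 15, 7]= (0 11 2 3 12 10 4 13 9 5 1 6 8)(7 14 15)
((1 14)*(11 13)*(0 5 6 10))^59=[10, 14, 2, 3, 4, 0, 5, 7, 8, 9, 6, 13, 12, 11, 1]=(0 10 6 5)(1 14)(11 13)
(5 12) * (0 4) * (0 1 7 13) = [4, 7, 2, 3, 1, 12, 6, 13, 8, 9, 10, 11, 5, 0] = (0 4 1 7 13)(5 12)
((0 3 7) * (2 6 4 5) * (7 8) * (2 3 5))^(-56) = [7, 1, 6, 5, 2, 0, 4, 8, 3] = (0 7 8 3 5)(2 6 4)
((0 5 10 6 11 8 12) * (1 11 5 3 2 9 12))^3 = (0 9 3 12 2) = [9, 1, 0, 12, 4, 5, 6, 7, 8, 3, 10, 11, 2]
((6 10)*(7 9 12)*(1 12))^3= (1 9 7 12)(6 10)= [0, 9, 2, 3, 4, 5, 10, 12, 8, 7, 6, 11, 1]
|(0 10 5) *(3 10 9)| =5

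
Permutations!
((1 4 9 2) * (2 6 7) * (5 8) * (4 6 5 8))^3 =(9)(1 2 7 6) =[0, 2, 7, 3, 4, 5, 1, 6, 8, 9]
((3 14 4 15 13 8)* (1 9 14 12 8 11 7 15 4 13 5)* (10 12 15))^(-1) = (1 5 15 3 8 12 10 7 11 13 14 9) = [0, 5, 2, 8, 4, 15, 6, 11, 12, 1, 7, 13, 10, 14, 9, 3]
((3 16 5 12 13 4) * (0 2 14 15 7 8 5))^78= (0 5)(2 12)(3 7)(4 15)(8 16)(13 14)= [5, 1, 12, 7, 15, 0, 6, 3, 16, 9, 10, 11, 2, 14, 13, 4, 8]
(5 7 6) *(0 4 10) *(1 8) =(0 4 10)(1 8)(5 7 6) =[4, 8, 2, 3, 10, 7, 5, 6, 1, 9, 0]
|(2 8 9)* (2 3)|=|(2 8 9 3)|=4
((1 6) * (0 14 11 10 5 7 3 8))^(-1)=(0 8 3 7 5 10 11 14)(1 6)=[8, 6, 2, 7, 4, 10, 1, 5, 3, 9, 11, 14, 12, 13, 0]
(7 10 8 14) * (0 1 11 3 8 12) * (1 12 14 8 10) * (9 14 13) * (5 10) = [12, 11, 2, 5, 4, 10, 6, 1, 8, 14, 13, 3, 0, 9, 7] = (0 12)(1 11 3 5 10 13 9 14 7)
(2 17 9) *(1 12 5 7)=(1 12 5 7)(2 17 9)=[0, 12, 17, 3, 4, 7, 6, 1, 8, 2, 10, 11, 5, 13, 14, 15, 16, 9]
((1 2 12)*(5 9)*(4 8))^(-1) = [0, 12, 1, 3, 8, 9, 6, 7, 4, 5, 10, 11, 2] = (1 12 2)(4 8)(5 9)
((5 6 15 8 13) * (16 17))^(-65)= [0, 1, 2, 3, 4, 5, 6, 7, 8, 9, 10, 11, 12, 13, 14, 15, 17, 16]= (16 17)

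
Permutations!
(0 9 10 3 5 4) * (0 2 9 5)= (0 5 4 2 9 10 3)= [5, 1, 9, 0, 2, 4, 6, 7, 8, 10, 3]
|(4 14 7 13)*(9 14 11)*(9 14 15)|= 10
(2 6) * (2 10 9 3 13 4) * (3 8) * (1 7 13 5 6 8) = (1 7 13 4 2 8 3 5 6 10 9) = [0, 7, 8, 5, 2, 6, 10, 13, 3, 1, 9, 11, 12, 4]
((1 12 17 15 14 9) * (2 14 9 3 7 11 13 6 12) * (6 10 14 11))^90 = (1 9 15 17 12 6 7 3 14 10 13 11 2) = [0, 9, 1, 14, 4, 5, 7, 3, 8, 15, 13, 2, 6, 11, 10, 17, 16, 12]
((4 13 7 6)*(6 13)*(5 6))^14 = [0, 1, 2, 3, 6, 4, 5, 7, 8, 9, 10, 11, 12, 13] = (13)(4 6 5)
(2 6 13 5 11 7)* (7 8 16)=(2 6 13 5 11 8 16 7)=[0, 1, 6, 3, 4, 11, 13, 2, 16, 9, 10, 8, 12, 5, 14, 15, 7]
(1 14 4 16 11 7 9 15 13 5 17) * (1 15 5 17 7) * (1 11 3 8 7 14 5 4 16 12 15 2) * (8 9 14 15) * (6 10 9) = [0, 5, 1, 6, 12, 15, 10, 14, 7, 4, 9, 11, 8, 17, 16, 13, 3, 2] = (1 5 15 13 17 2)(3 6 10 9 4 12 8 7 14 16)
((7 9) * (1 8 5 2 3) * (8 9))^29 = [0, 9, 3, 1, 4, 2, 6, 8, 5, 7] = (1 9 7 8 5 2 3)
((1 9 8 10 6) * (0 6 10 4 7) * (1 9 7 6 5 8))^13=(10)(0 9 8 7 6 5 1 4)=[9, 4, 2, 3, 0, 1, 5, 6, 7, 8, 10]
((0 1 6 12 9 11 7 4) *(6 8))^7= (0 7 9 6 1 4 11 12 8)= [7, 4, 2, 3, 11, 5, 1, 9, 0, 6, 10, 12, 8]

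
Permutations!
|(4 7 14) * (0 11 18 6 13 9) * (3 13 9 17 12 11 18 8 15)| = |(0 18 6 9)(3 13 17 12 11 8 15)(4 7 14)| = 84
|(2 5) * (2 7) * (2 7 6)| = 3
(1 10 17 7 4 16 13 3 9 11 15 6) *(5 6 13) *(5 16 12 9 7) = (1 10 17 5 6)(3 7 4 12 9 11 15 13) = [0, 10, 2, 7, 12, 6, 1, 4, 8, 11, 17, 15, 9, 3, 14, 13, 16, 5]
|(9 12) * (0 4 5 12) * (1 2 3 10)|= 20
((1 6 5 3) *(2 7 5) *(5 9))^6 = (1 3 5 9 7 2 6) = [0, 3, 6, 5, 4, 9, 1, 2, 8, 7]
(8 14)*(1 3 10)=(1 3 10)(8 14)=[0, 3, 2, 10, 4, 5, 6, 7, 14, 9, 1, 11, 12, 13, 8]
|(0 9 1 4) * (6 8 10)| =|(0 9 1 4)(6 8 10)| =12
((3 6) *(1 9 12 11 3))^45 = (1 11)(3 9)(6 12) = [0, 11, 2, 9, 4, 5, 12, 7, 8, 3, 10, 1, 6]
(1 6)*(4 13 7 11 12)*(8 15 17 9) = (1 6)(4 13 7 11 12)(8 15 17 9) = [0, 6, 2, 3, 13, 5, 1, 11, 15, 8, 10, 12, 4, 7, 14, 17, 16, 9]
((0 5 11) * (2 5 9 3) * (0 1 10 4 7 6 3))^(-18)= [0, 1, 2, 3, 4, 5, 6, 7, 8, 9, 10, 11]= (11)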